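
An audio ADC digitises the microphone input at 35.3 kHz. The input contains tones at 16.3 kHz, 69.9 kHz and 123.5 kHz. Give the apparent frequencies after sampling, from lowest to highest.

0.7 kHz, 16.3 kHz, 17.6 kHz

fs/2 = 17.65 kHz.
16.3 kHz ≤ fs/2 = 17.65 kHz, passes unchanged.
69.9 kHz mod fs = 34.6 kHz.
34.6 kHz > fs/2 = 17.65 kHz, folds to fs − 34.6 kHz = 0.7 kHz.
123.5 kHz mod fs = 17.6 kHz.
17.6 kHz ≤ fs/2 = 17.65 kHz, appears at 17.6 kHz.
Distinct values: {0.7 kHz, 16.3 kHz, 17.6 kHz}.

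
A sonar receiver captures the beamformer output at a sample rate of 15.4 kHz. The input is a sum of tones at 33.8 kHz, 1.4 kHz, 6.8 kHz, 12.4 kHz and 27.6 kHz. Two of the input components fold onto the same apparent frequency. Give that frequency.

3 kHz

fs/2 = 7.7 kHz.
33.8 kHz mod fs = 3 kHz.
3 kHz ≤ fs/2 = 7.7 kHz, appears at 3 kHz.
1.4 kHz ≤ fs/2 = 7.7 kHz, passes unchanged.
6.8 kHz ≤ fs/2 = 7.7 kHz, passes unchanged.
12.4 kHz > fs/2 = 7.7 kHz, folds to fs − 12.4 kHz = 3 kHz.
27.6 kHz mod fs = 12.2 kHz.
12.2 kHz > fs/2 = 7.7 kHz, folds to fs − 12.2 kHz = 3.2 kHz.
12.4 kHz and 33.8 kHz both map to 3 kHz.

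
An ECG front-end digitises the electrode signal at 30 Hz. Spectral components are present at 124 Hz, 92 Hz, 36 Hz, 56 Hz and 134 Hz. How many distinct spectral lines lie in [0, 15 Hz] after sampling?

fs/2 = 15 Hz.
124 Hz mod fs = 4 Hz.
4 Hz ≤ fs/2 = 15 Hz, appears at 4 Hz.
92 Hz mod fs = 2 Hz.
2 Hz ≤ fs/2 = 15 Hz, appears at 2 Hz.
36 Hz mod fs = 6 Hz.
6 Hz ≤ fs/2 = 15 Hz, appears at 6 Hz.
56 Hz mod fs = 26 Hz.
26 Hz > fs/2 = 15 Hz, folds to fs − 26 Hz = 4 Hz.
134 Hz mod fs = 14 Hz.
14 Hz ≤ fs/2 = 15 Hz, appears at 14 Hz.
Distinct values: {2 Hz, 4 Hz, 6 Hz, 14 Hz} → 4.

4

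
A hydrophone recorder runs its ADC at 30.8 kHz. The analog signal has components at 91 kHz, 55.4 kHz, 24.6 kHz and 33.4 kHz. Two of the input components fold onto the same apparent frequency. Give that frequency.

fs/2 = 15.4 kHz.
91 kHz mod fs = 29.4 kHz.
29.4 kHz > fs/2 = 15.4 kHz, folds to fs − 29.4 kHz = 1.4 kHz.
55.4 kHz mod fs = 24.6 kHz.
24.6 kHz > fs/2 = 15.4 kHz, folds to fs − 24.6 kHz = 6.2 kHz.
24.6 kHz > fs/2 = 15.4 kHz, folds to fs − 24.6 kHz = 6.2 kHz.
33.4 kHz mod fs = 2.6 kHz.
2.6 kHz ≤ fs/2 = 15.4 kHz, appears at 2.6 kHz.
24.6 kHz and 55.4 kHz both map to 6.2 kHz.

6.2 kHz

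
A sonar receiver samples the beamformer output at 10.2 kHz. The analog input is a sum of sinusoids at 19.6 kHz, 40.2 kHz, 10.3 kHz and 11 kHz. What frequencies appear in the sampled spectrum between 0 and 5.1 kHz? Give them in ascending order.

0.1 kHz, 0.6 kHz, 0.8 kHz

fs/2 = 5.1 kHz.
19.6 kHz mod fs = 9.4 kHz.
9.4 kHz > fs/2 = 5.1 kHz, folds to fs − 9.4 kHz = 0.8 kHz.
40.2 kHz mod fs = 9.6 kHz.
9.6 kHz > fs/2 = 5.1 kHz, folds to fs − 9.6 kHz = 0.6 kHz.
10.3 kHz mod fs = 0.1 kHz.
0.1 kHz ≤ fs/2 = 5.1 kHz, appears at 0.1 kHz.
11 kHz mod fs = 0.8 kHz.
0.8 kHz ≤ fs/2 = 5.1 kHz, appears at 0.8 kHz.
Distinct values: {0.1 kHz, 0.6 kHz, 0.8 kHz}.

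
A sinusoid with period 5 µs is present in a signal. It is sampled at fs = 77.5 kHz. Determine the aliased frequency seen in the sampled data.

32.5 kHz

T = 5 µs → f = 1/T = 200 kHz.
200 kHz mod fs = 45 kHz.
45 kHz > fs/2 = 38.75 kHz, folds to fs − 45 kHz = 32.5 kHz.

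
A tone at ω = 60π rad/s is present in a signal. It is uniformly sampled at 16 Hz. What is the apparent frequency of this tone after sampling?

ω = 60π rad/s → f = ω/(2π) = 30 Hz.
30 Hz mod fs = 14 Hz.
14 Hz > fs/2 = 8 Hz, folds to fs − 14 Hz = 2 Hz.

2 Hz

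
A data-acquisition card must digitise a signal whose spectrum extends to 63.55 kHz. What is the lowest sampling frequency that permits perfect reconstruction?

127.1 kHz

Nyquist rate = 2 × 63.55 kHz = 127.1 kHz.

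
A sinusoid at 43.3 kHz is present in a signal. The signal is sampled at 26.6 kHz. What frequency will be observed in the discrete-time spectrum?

9.9 kHz

43.3 kHz mod fs = 16.7 kHz.
16.7 kHz > fs/2 = 13.3 kHz, folds to fs − 16.7 kHz = 9.9 kHz.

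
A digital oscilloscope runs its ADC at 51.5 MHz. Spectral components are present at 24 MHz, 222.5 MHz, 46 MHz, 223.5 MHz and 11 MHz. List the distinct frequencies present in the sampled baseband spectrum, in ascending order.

fs/2 = 25.75 MHz.
24 MHz ≤ fs/2 = 25.75 MHz, passes unchanged.
222.5 MHz mod fs = 16.5 MHz.
16.5 MHz ≤ fs/2 = 25.75 MHz, appears at 16.5 MHz.
46 MHz > fs/2 = 25.75 MHz, folds to fs − 46 MHz = 5.5 MHz.
223.5 MHz mod fs = 17.5 MHz.
17.5 MHz ≤ fs/2 = 25.75 MHz, appears at 17.5 MHz.
11 MHz ≤ fs/2 = 25.75 MHz, passes unchanged.
Distinct values: {5.5 MHz, 11 MHz, 16.5 MHz, 17.5 MHz, 24 MHz}.

5.5 MHz, 11 MHz, 16.5 MHz, 17.5 MHz, 24 MHz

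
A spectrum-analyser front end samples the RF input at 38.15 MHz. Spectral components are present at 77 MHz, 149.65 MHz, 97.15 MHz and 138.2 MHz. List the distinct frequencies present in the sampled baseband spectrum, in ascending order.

0.7 MHz, 2.95 MHz, 14.4 MHz, 17.3 MHz

fs/2 = 19.075 MHz.
77 MHz mod fs = 0.7 MHz.
0.7 MHz ≤ fs/2 = 19.075 MHz, appears at 0.7 MHz.
149.65 MHz mod fs = 35.2 MHz.
35.2 MHz > fs/2 = 19.075 MHz, folds to fs − 35.2 MHz = 2.95 MHz.
97.15 MHz mod fs = 20.85 MHz.
20.85 MHz > fs/2 = 19.075 MHz, folds to fs − 20.85 MHz = 17.3 MHz.
138.2 MHz mod fs = 23.75 MHz.
23.75 MHz > fs/2 = 19.075 MHz, folds to fs − 23.75 MHz = 14.4 MHz.
Distinct values: {0.7 MHz, 2.95 MHz, 14.4 MHz, 17.3 MHz}.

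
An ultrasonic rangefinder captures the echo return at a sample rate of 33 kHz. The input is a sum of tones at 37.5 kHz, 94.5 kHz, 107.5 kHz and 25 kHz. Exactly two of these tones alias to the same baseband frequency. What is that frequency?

fs/2 = 16.5 kHz.
37.5 kHz mod fs = 4.5 kHz.
4.5 kHz ≤ fs/2 = 16.5 kHz, appears at 4.5 kHz.
94.5 kHz mod fs = 28.5 kHz.
28.5 kHz > fs/2 = 16.5 kHz, folds to fs − 28.5 kHz = 4.5 kHz.
107.5 kHz mod fs = 8.5 kHz.
8.5 kHz ≤ fs/2 = 16.5 kHz, appears at 8.5 kHz.
25 kHz > fs/2 = 16.5 kHz, folds to fs − 25 kHz = 8 kHz.
37.5 kHz and 94.5 kHz both map to 4.5 kHz.

4.5 kHz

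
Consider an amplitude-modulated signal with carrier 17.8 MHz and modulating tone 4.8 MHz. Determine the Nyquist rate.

AM sidebands sit at fc ± fm = 13 MHz and 22.6 MHz.
Highest-frequency component: 22.6 MHz.
Nyquist rate = 2 × 22.6 MHz = 45.2 MHz.

45.2 MHz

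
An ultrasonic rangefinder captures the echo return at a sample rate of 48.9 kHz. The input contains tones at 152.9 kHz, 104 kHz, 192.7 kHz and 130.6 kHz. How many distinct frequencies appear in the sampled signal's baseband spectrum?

3

fs/2 = 24.45 kHz.
152.9 kHz mod fs = 6.2 kHz.
6.2 kHz ≤ fs/2 = 24.45 kHz, appears at 6.2 kHz.
104 kHz mod fs = 6.2 kHz.
6.2 kHz ≤ fs/2 = 24.45 kHz, appears at 6.2 kHz.
192.7 kHz mod fs = 46 kHz.
46 kHz > fs/2 = 24.45 kHz, folds to fs − 46 kHz = 2.9 kHz.
130.6 kHz mod fs = 32.8 kHz.
32.8 kHz > fs/2 = 24.45 kHz, folds to fs − 32.8 kHz = 16.1 kHz.
Distinct values: {2.9 kHz, 6.2 kHz, 16.1 kHz} → 3.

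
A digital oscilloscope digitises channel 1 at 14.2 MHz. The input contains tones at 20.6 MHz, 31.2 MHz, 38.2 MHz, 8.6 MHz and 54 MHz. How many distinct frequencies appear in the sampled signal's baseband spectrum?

fs/2 = 7.1 MHz.
20.6 MHz mod fs = 6.4 MHz.
6.4 MHz ≤ fs/2 = 7.1 MHz, appears at 6.4 MHz.
31.2 MHz mod fs = 2.8 MHz.
2.8 MHz ≤ fs/2 = 7.1 MHz, appears at 2.8 MHz.
38.2 MHz mod fs = 9.8 MHz.
9.8 MHz > fs/2 = 7.1 MHz, folds to fs − 9.8 MHz = 4.4 MHz.
8.6 MHz > fs/2 = 7.1 MHz, folds to fs − 8.6 MHz = 5.6 MHz.
54 MHz mod fs = 11.4 MHz.
11.4 MHz > fs/2 = 7.1 MHz, folds to fs − 11.4 MHz = 2.8 MHz.
Distinct values: {2.8 MHz, 4.4 MHz, 5.6 MHz, 6.4 MHz} → 4.

4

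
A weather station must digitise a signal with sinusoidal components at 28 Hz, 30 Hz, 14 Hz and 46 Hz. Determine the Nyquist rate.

92 Hz

Highest-frequency component: 46 Hz.
Nyquist rate = 2 × 46 Hz = 92 Hz.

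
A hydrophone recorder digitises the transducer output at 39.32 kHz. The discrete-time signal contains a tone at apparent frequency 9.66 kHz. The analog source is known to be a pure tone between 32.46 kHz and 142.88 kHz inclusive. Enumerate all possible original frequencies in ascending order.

Frequencies that alias to 9.66 kHz are k·fs ± 9.66 kHz for integer k ≥ 0.
k=0: 9.66 kHz.
k=1: 29.66 kHz, 48.98 kHz.
k=2: 68.98 kHz, 88.3 kHz.
k=3: 108.3 kHz, 127.62 kHz.
k=4: 147.62 kHz, 166.94 kHz.
Within [32.46 kHz, 142.88 kHz]: 48.98 kHz, 68.98 kHz, 88.3 kHz, 108.3 kHz, 127.62 kHz.

48.98 kHz, 68.98 kHz, 88.3 kHz, 108.3 kHz, 127.62 kHz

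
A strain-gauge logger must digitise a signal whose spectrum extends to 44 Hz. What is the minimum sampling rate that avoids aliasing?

Nyquist rate = 2 × 44 Hz = 88 Hz.

88 Hz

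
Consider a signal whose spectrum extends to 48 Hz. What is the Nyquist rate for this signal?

Nyquist rate = 2 × 48 Hz = 96 Hz.

96 Hz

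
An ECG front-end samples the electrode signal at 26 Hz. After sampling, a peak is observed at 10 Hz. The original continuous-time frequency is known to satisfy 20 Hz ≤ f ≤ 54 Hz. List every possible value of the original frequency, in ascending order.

Frequencies that alias to 10 Hz are k·fs ± 10 Hz for integer k ≥ 0.
k=0: 10 Hz.
k=1: 16 Hz, 36 Hz.
k=2: 42 Hz, 62 Hz.
k=3: 68 Hz, 88 Hz.
Within [20 Hz, 54 Hz]: 36 Hz, 42 Hz.

36 Hz, 42 Hz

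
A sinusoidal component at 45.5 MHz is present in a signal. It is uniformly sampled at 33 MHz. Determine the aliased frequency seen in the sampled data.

12.5 MHz

45.5 MHz mod fs = 12.5 MHz.
12.5 MHz ≤ fs/2 = 16.5 MHz, appears at 12.5 MHz.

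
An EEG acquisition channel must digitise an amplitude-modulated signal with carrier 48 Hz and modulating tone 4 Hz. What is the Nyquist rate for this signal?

104 Hz

AM sidebands sit at fc ± fm = 44 Hz and 52 Hz.
Highest-frequency component: 52 Hz.
Nyquist rate = 2 × 52 Hz = 104 Hz.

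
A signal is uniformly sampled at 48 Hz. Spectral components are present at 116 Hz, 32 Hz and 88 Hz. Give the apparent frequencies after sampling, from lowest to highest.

fs/2 = 24 Hz.
116 Hz mod fs = 20 Hz.
20 Hz ≤ fs/2 = 24 Hz, appears at 20 Hz.
32 Hz > fs/2 = 24 Hz, folds to fs − 32 Hz = 16 Hz.
88 Hz mod fs = 40 Hz.
40 Hz > fs/2 = 24 Hz, folds to fs − 40 Hz = 8 Hz.
Distinct values: {8 Hz, 16 Hz, 20 Hz}.

8 Hz, 16 Hz, 20 Hz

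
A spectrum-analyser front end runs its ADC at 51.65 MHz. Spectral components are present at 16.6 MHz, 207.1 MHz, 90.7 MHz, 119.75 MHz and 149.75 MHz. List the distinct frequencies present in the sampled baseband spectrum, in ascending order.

fs/2 = 25.825 MHz.
16.6 MHz ≤ fs/2 = 25.825 MHz, passes unchanged.
207.1 MHz mod fs = 0.5 MHz.
0.5 MHz ≤ fs/2 = 25.825 MHz, appears at 0.5 MHz.
90.7 MHz mod fs = 39.05 MHz.
39.05 MHz > fs/2 = 25.825 MHz, folds to fs − 39.05 MHz = 12.6 MHz.
119.75 MHz mod fs = 16.45 MHz.
16.45 MHz ≤ fs/2 = 25.825 MHz, appears at 16.45 MHz.
149.75 MHz mod fs = 46.45 MHz.
46.45 MHz > fs/2 = 25.825 MHz, folds to fs − 46.45 MHz = 5.2 MHz.
Distinct values: {0.5 MHz, 5.2 MHz, 12.6 MHz, 16.45 MHz, 16.6 MHz}.

0.5 MHz, 5.2 MHz, 12.6 MHz, 16.45 MHz, 16.6 MHz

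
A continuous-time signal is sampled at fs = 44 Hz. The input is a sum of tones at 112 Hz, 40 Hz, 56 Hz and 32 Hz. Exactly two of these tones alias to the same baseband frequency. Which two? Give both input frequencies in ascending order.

32 Hz, 56 Hz

fs/2 = 22 Hz.
112 Hz mod fs = 24 Hz.
24 Hz > fs/2 = 22 Hz, folds to fs − 24 Hz = 20 Hz.
40 Hz > fs/2 = 22 Hz, folds to fs − 40 Hz = 4 Hz.
56 Hz mod fs = 12 Hz.
12 Hz ≤ fs/2 = 22 Hz, appears at 12 Hz.
32 Hz > fs/2 = 22 Hz, folds to fs − 32 Hz = 12 Hz.
32 Hz and 56 Hz both map to 12 Hz.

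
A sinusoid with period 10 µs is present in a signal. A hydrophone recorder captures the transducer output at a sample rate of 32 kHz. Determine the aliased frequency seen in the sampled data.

T = 10 µs → f = 1/T = 100 kHz.
100 kHz mod fs = 4 kHz.
4 kHz ≤ fs/2 = 16 kHz, appears at 4 kHz.

4 kHz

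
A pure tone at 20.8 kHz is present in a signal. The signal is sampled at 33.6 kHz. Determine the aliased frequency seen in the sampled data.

20.8 kHz > fs/2 = 16.8 kHz, folds to fs − 20.8 kHz = 12.8 kHz.

12.8 kHz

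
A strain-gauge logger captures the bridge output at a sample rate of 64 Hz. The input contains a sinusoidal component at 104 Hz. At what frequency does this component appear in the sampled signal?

104 Hz mod fs = 40 Hz.
40 Hz > fs/2 = 32 Hz, folds to fs − 40 Hz = 24 Hz.

24 Hz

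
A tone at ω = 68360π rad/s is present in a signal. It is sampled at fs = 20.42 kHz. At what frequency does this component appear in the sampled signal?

6.66 kHz

ω = 68360π rad/s → f = ω/(2π) = 34180 Hz = 34.18 kHz.
34.18 kHz mod fs = 13.76 kHz.
13.76 kHz > fs/2 = 10.21 kHz, folds to fs − 13.76 kHz = 6.66 kHz.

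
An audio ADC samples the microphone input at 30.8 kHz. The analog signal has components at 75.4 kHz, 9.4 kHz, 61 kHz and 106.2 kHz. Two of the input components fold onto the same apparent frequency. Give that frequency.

fs/2 = 15.4 kHz.
75.4 kHz mod fs = 13.8 kHz.
13.8 kHz ≤ fs/2 = 15.4 kHz, appears at 13.8 kHz.
9.4 kHz ≤ fs/2 = 15.4 kHz, passes unchanged.
61 kHz mod fs = 30.2 kHz.
30.2 kHz > fs/2 = 15.4 kHz, folds to fs − 30.2 kHz = 0.6 kHz.
106.2 kHz mod fs = 13.8 kHz.
13.8 kHz ≤ fs/2 = 15.4 kHz, appears at 13.8 kHz.
75.4 kHz and 106.2 kHz both map to 13.8 kHz.

13.8 kHz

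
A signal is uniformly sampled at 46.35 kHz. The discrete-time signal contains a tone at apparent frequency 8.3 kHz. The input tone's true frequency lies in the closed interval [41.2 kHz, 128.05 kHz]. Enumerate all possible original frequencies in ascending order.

54.65 kHz, 84.4 kHz, 101 kHz

Frequencies that alias to 8.3 kHz are k·fs ± 8.3 kHz for integer k ≥ 0.
k=0: 8.3 kHz.
k=1: 38.05 kHz, 54.65 kHz.
k=2: 84.4 kHz, 101 kHz.
k=3: 130.75 kHz, 147.35 kHz.
Within [41.2 kHz, 128.05 kHz]: 54.65 kHz, 84.4 kHz, 101 kHz.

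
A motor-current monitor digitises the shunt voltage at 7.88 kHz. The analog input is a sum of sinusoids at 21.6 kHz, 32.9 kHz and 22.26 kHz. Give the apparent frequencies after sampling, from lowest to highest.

1.38 kHz, 2.04 kHz

fs/2 = 3.94 kHz.
21.6 kHz mod fs = 5.84 kHz.
5.84 kHz > fs/2 = 3.94 kHz, folds to fs − 5.84 kHz = 2.04 kHz.
32.9 kHz mod fs = 1.38 kHz.
1.38 kHz ≤ fs/2 = 3.94 kHz, appears at 1.38 kHz.
22.26 kHz mod fs = 6.5 kHz.
6.5 kHz > fs/2 = 3.94 kHz, folds to fs − 6.5 kHz = 1.38 kHz.
Distinct values: {1.38 kHz, 2.04 kHz}.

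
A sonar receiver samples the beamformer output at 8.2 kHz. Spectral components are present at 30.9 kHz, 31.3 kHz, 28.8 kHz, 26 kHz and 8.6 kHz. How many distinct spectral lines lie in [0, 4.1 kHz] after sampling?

5

fs/2 = 4.1 kHz.
30.9 kHz mod fs = 6.3 kHz.
6.3 kHz > fs/2 = 4.1 kHz, folds to fs − 6.3 kHz = 1.9 kHz.
31.3 kHz mod fs = 6.7 kHz.
6.7 kHz > fs/2 = 4.1 kHz, folds to fs − 6.7 kHz = 1.5 kHz.
28.8 kHz mod fs = 4.2 kHz.
4.2 kHz > fs/2 = 4.1 kHz, folds to fs − 4.2 kHz = 4 kHz.
26 kHz mod fs = 1.4 kHz.
1.4 kHz ≤ fs/2 = 4.1 kHz, appears at 1.4 kHz.
8.6 kHz mod fs = 0.4 kHz.
0.4 kHz ≤ fs/2 = 4.1 kHz, appears at 0.4 kHz.
Distinct values: {0.4 kHz, 1.4 kHz, 1.5 kHz, 1.9 kHz, 4 kHz} → 5.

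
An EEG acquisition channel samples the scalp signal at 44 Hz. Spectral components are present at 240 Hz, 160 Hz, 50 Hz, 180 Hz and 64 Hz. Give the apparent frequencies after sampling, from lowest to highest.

fs/2 = 22 Hz.
240 Hz mod fs = 20 Hz.
20 Hz ≤ fs/2 = 22 Hz, appears at 20 Hz.
160 Hz mod fs = 28 Hz.
28 Hz > fs/2 = 22 Hz, folds to fs − 28 Hz = 16 Hz.
50 Hz mod fs = 6 Hz.
6 Hz ≤ fs/2 = 22 Hz, appears at 6 Hz.
180 Hz mod fs = 4 Hz.
4 Hz ≤ fs/2 = 22 Hz, appears at 4 Hz.
64 Hz mod fs = 20 Hz.
20 Hz ≤ fs/2 = 22 Hz, appears at 20 Hz.
Distinct values: {4 Hz, 6 Hz, 16 Hz, 20 Hz}.

4 Hz, 6 Hz, 16 Hz, 20 Hz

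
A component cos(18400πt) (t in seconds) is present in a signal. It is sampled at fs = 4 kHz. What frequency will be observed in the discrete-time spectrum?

ω = 18400π rad/s → f = ω/(2π) = 9200 Hz = 9.2 kHz.
9.2 kHz mod fs = 1.2 kHz.
1.2 kHz ≤ fs/2 = 2 kHz, appears at 1.2 kHz.

1.2 kHz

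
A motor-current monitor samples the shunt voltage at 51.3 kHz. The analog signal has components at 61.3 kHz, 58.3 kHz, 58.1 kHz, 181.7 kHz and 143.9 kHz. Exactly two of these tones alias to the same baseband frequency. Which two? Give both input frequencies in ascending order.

fs/2 = 25.65 kHz.
61.3 kHz mod fs = 10 kHz.
10 kHz ≤ fs/2 = 25.65 kHz, appears at 10 kHz.
58.3 kHz mod fs = 7 kHz.
7 kHz ≤ fs/2 = 25.65 kHz, appears at 7 kHz.
58.1 kHz mod fs = 6.8 kHz.
6.8 kHz ≤ fs/2 = 25.65 kHz, appears at 6.8 kHz.
181.7 kHz mod fs = 27.8 kHz.
27.8 kHz > fs/2 = 25.65 kHz, folds to fs − 27.8 kHz = 23.5 kHz.
143.9 kHz mod fs = 41.3 kHz.
41.3 kHz > fs/2 = 25.65 kHz, folds to fs − 41.3 kHz = 10 kHz.
61.3 kHz and 143.9 kHz both map to 10 kHz.

61.3 kHz, 143.9 kHz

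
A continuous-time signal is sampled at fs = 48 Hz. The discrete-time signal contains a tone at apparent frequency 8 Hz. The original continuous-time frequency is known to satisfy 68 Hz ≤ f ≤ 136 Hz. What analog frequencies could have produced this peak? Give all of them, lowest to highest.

88 Hz, 104 Hz, 136 Hz

Frequencies that alias to 8 Hz are k·fs ± 8 Hz for integer k ≥ 0.
k=0: 8 Hz.
k=1: 40 Hz, 56 Hz.
k=2: 88 Hz, 104 Hz.
k=3: 136 Hz, 152 Hz.
k=4: 184 Hz, 200 Hz.
Within [68 Hz, 136 Hz]: 88 Hz, 104 Hz, 136 Hz.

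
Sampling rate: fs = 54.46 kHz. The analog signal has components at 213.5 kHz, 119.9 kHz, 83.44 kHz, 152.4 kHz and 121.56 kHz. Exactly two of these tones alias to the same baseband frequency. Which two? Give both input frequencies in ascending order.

119.9 kHz, 152.4 kHz

fs/2 = 27.23 kHz.
213.5 kHz mod fs = 50.12 kHz.
50.12 kHz > fs/2 = 27.23 kHz, folds to fs − 50.12 kHz = 4.34 kHz.
119.9 kHz mod fs = 10.98 kHz.
10.98 kHz ≤ fs/2 = 27.23 kHz, appears at 10.98 kHz.
83.44 kHz mod fs = 28.98 kHz.
28.98 kHz > fs/2 = 27.23 kHz, folds to fs − 28.98 kHz = 25.48 kHz.
152.4 kHz mod fs = 43.48 kHz.
43.48 kHz > fs/2 = 27.23 kHz, folds to fs − 43.48 kHz = 10.98 kHz.
121.56 kHz mod fs = 12.64 kHz.
12.64 kHz ≤ fs/2 = 27.23 kHz, appears at 12.64 kHz.
119.9 kHz and 152.4 kHz both map to 10.98 kHz.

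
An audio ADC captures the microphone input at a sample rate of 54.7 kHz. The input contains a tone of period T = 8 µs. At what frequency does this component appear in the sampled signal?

15.6 kHz

T = 8 µs → f = 1/T = 125 kHz.
125 kHz mod fs = 15.6 kHz.
15.6 kHz ≤ fs/2 = 27.35 kHz, appears at 15.6 kHz.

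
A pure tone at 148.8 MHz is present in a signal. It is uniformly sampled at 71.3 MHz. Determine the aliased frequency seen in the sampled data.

148.8 MHz mod fs = 6.2 MHz.
6.2 MHz ≤ fs/2 = 35.65 MHz, appears at 6.2 MHz.

6.2 MHz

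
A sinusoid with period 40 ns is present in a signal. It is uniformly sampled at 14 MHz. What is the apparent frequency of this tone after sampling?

3 MHz

T = 40 ns → f = 1/T = 25 MHz.
25 MHz mod fs = 11 MHz.
11 MHz > fs/2 = 7 MHz, folds to fs − 11 MHz = 3 MHz.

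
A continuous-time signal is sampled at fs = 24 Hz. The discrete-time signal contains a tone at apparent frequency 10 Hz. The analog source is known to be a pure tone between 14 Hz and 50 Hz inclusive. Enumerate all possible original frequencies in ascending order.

14 Hz, 34 Hz, 38 Hz

Frequencies that alias to 10 Hz are k·fs ± 10 Hz for integer k ≥ 0.
k=0: 10 Hz.
k=1: 14 Hz, 34 Hz.
k=2: 38 Hz, 58 Hz.
k=3: 62 Hz, 82 Hz.
Within [14 Hz, 50 Hz]: 14 Hz, 34 Hz, 38 Hz.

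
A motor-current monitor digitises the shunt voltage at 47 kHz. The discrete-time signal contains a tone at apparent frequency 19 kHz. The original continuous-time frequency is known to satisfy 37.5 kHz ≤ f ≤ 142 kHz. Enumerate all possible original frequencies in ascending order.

66 kHz, 75 kHz, 113 kHz, 122 kHz

Frequencies that alias to 19 kHz are k·fs ± 19 kHz for integer k ≥ 0.
k=0: 19 kHz.
k=1: 28 kHz, 66 kHz.
k=2: 75 kHz, 113 kHz.
k=3: 122 kHz, 160 kHz.
k=4: 169 kHz, 207 kHz.
Within [37.5 kHz, 142 kHz]: 66 kHz, 75 kHz, 113 kHz, 122 kHz.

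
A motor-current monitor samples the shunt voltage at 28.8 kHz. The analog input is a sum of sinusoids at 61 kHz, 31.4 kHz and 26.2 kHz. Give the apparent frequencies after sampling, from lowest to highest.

2.6 kHz, 3.4 kHz

fs/2 = 14.4 kHz.
61 kHz mod fs = 3.4 kHz.
3.4 kHz ≤ fs/2 = 14.4 kHz, appears at 3.4 kHz.
31.4 kHz mod fs = 2.6 kHz.
2.6 kHz ≤ fs/2 = 14.4 kHz, appears at 2.6 kHz.
26.2 kHz > fs/2 = 14.4 kHz, folds to fs − 26.2 kHz = 2.6 kHz.
Distinct values: {2.6 kHz, 3.4 kHz}.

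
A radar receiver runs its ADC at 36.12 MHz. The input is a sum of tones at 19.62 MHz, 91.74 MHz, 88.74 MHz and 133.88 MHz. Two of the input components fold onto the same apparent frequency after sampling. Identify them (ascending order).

19.62 MHz, 88.74 MHz

fs/2 = 18.06 MHz.
19.62 MHz > fs/2 = 18.06 MHz, folds to fs − 19.62 MHz = 16.5 MHz.
91.74 MHz mod fs = 19.5 MHz.
19.5 MHz > fs/2 = 18.06 MHz, folds to fs − 19.5 MHz = 16.62 MHz.
88.74 MHz mod fs = 16.5 MHz.
16.5 MHz ≤ fs/2 = 18.06 MHz, appears at 16.5 MHz.
133.88 MHz mod fs = 25.52 MHz.
25.52 MHz > fs/2 = 18.06 MHz, folds to fs − 25.52 MHz = 10.6 MHz.
19.62 MHz and 88.74 MHz both map to 16.5 MHz.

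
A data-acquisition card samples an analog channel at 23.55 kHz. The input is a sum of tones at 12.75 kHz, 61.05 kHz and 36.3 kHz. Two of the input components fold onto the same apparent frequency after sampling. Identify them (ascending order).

fs/2 = 11.775 kHz.
12.75 kHz > fs/2 = 11.775 kHz, folds to fs − 12.75 kHz = 10.8 kHz.
61.05 kHz mod fs = 13.95 kHz.
13.95 kHz > fs/2 = 11.775 kHz, folds to fs − 13.95 kHz = 9.6 kHz.
36.3 kHz mod fs = 12.75 kHz.
12.75 kHz > fs/2 = 11.775 kHz, folds to fs − 12.75 kHz = 10.8 kHz.
12.75 kHz and 36.3 kHz both map to 10.8 kHz.

12.75 kHz, 36.3 kHz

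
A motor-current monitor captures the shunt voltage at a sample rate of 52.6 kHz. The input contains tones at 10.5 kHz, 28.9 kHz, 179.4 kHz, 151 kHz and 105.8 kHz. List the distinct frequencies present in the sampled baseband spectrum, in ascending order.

fs/2 = 26.3 kHz.
10.5 kHz ≤ fs/2 = 26.3 kHz, passes unchanged.
28.9 kHz > fs/2 = 26.3 kHz, folds to fs − 28.9 kHz = 23.7 kHz.
179.4 kHz mod fs = 21.6 kHz.
21.6 kHz ≤ fs/2 = 26.3 kHz, appears at 21.6 kHz.
151 kHz mod fs = 45.8 kHz.
45.8 kHz > fs/2 = 26.3 kHz, folds to fs − 45.8 kHz = 6.8 kHz.
105.8 kHz mod fs = 0.6 kHz.
0.6 kHz ≤ fs/2 = 26.3 kHz, appears at 0.6 kHz.
Distinct values: {0.6 kHz, 6.8 kHz, 10.5 kHz, 21.6 kHz, 23.7 kHz}.

0.6 kHz, 6.8 kHz, 10.5 kHz, 21.6 kHz, 23.7 kHz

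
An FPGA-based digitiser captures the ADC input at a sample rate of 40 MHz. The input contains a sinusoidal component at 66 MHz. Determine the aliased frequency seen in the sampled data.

66 MHz mod fs = 26 MHz.
26 MHz > fs/2 = 20 MHz, folds to fs − 26 MHz = 14 MHz.

14 MHz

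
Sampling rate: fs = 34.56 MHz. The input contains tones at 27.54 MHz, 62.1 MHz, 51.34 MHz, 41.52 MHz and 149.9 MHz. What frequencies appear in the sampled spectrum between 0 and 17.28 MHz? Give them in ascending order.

fs/2 = 17.28 MHz.
27.54 MHz > fs/2 = 17.28 MHz, folds to fs − 27.54 MHz = 7.02 MHz.
62.1 MHz mod fs = 27.54 MHz.
27.54 MHz > fs/2 = 17.28 MHz, folds to fs − 27.54 MHz = 7.02 MHz.
51.34 MHz mod fs = 16.78 MHz.
16.78 MHz ≤ fs/2 = 17.28 MHz, appears at 16.78 MHz.
41.52 MHz mod fs = 6.96 MHz.
6.96 MHz ≤ fs/2 = 17.28 MHz, appears at 6.96 MHz.
149.9 MHz mod fs = 11.66 MHz.
11.66 MHz ≤ fs/2 = 17.28 MHz, appears at 11.66 MHz.
Distinct values: {6.96 MHz, 7.02 MHz, 11.66 MHz, 16.78 MHz}.

6.96 MHz, 7.02 MHz, 11.66 MHz, 16.78 MHz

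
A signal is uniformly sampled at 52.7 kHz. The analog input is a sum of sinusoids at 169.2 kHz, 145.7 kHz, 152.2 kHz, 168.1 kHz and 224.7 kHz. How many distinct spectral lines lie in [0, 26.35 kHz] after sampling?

fs/2 = 26.35 kHz.
169.2 kHz mod fs = 11.1 kHz.
11.1 kHz ≤ fs/2 = 26.35 kHz, appears at 11.1 kHz.
145.7 kHz mod fs = 40.3 kHz.
40.3 kHz > fs/2 = 26.35 kHz, folds to fs − 40.3 kHz = 12.4 kHz.
152.2 kHz mod fs = 46.8 kHz.
46.8 kHz > fs/2 = 26.35 kHz, folds to fs − 46.8 kHz = 5.9 kHz.
168.1 kHz mod fs = 10 kHz.
10 kHz ≤ fs/2 = 26.35 kHz, appears at 10 kHz.
224.7 kHz mod fs = 13.9 kHz.
13.9 kHz ≤ fs/2 = 26.35 kHz, appears at 13.9 kHz.
Distinct values: {5.9 kHz, 10 kHz, 11.1 kHz, 12.4 kHz, 13.9 kHz} → 5.

5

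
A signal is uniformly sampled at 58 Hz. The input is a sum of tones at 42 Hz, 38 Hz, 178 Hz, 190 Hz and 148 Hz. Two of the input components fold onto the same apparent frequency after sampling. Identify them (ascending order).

fs/2 = 29 Hz.
42 Hz > fs/2 = 29 Hz, folds to fs − 42 Hz = 16 Hz.
38 Hz > fs/2 = 29 Hz, folds to fs − 38 Hz = 20 Hz.
178 Hz mod fs = 4 Hz.
4 Hz ≤ fs/2 = 29 Hz, appears at 4 Hz.
190 Hz mod fs = 16 Hz.
16 Hz ≤ fs/2 = 29 Hz, appears at 16 Hz.
148 Hz mod fs = 32 Hz.
32 Hz > fs/2 = 29 Hz, folds to fs − 32 Hz = 26 Hz.
42 Hz and 190 Hz both map to 16 Hz.

42 Hz, 190 Hz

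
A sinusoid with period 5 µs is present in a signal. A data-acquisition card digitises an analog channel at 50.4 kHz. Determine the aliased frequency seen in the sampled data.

T = 5 µs → f = 1/T = 200 kHz.
200 kHz mod fs = 48.8 kHz.
48.8 kHz > fs/2 = 25.2 kHz, folds to fs − 48.8 kHz = 1.6 kHz.

1.6 kHz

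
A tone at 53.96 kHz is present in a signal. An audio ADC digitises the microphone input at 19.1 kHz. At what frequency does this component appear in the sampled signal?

53.96 kHz mod fs = 15.76 kHz.
15.76 kHz > fs/2 = 9.55 kHz, folds to fs − 15.76 kHz = 3.34 kHz.

3.34 kHz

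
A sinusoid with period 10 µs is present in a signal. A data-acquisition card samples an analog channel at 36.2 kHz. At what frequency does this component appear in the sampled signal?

T = 10 µs → f = 1/T = 100 kHz.
100 kHz mod fs = 27.6 kHz.
27.6 kHz > fs/2 = 18.1 kHz, folds to fs − 27.6 kHz = 8.6 kHz.

8.6 kHz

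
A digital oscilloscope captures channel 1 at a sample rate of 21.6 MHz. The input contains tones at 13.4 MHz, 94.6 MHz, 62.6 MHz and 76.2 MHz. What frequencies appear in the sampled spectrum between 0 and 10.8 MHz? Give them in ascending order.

fs/2 = 10.8 MHz.
13.4 MHz > fs/2 = 10.8 MHz, folds to fs − 13.4 MHz = 8.2 MHz.
94.6 MHz mod fs = 8.2 MHz.
8.2 MHz ≤ fs/2 = 10.8 MHz, appears at 8.2 MHz.
62.6 MHz mod fs = 19.4 MHz.
19.4 MHz > fs/2 = 10.8 MHz, folds to fs − 19.4 MHz = 2.2 MHz.
76.2 MHz mod fs = 11.4 MHz.
11.4 MHz > fs/2 = 10.8 MHz, folds to fs − 11.4 MHz = 10.2 MHz.
Distinct values: {2.2 MHz, 8.2 MHz, 10.2 MHz}.

2.2 MHz, 8.2 MHz, 10.2 MHz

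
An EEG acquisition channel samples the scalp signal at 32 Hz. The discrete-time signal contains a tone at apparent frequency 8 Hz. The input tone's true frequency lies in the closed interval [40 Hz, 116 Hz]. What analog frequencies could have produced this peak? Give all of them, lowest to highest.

Frequencies that alias to 8 Hz are k·fs ± 8 Hz for integer k ≥ 0.
k=0: 8 Hz.
k=1: 24 Hz, 40 Hz.
k=2: 56 Hz, 72 Hz.
k=3: 88 Hz, 104 Hz.
k=4: 120 Hz, 136 Hz.
Within [40 Hz, 116 Hz]: 40 Hz, 56 Hz, 72 Hz, 88 Hz, 104 Hz.

40 Hz, 56 Hz, 72 Hz, 88 Hz, 104 Hz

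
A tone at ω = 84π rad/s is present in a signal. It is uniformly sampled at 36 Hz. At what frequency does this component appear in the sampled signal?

6 Hz

ω = 84π rad/s → f = ω/(2π) = 42 Hz.
42 Hz mod fs = 6 Hz.
6 Hz ≤ fs/2 = 18 Hz, appears at 6 Hz.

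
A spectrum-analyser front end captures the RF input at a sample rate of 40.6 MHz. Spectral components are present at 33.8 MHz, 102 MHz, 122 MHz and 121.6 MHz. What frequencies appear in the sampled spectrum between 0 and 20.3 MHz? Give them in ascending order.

0.2 MHz, 6.8 MHz, 19.8 MHz

fs/2 = 20.3 MHz.
33.8 MHz > fs/2 = 20.3 MHz, folds to fs − 33.8 MHz = 6.8 MHz.
102 MHz mod fs = 20.8 MHz.
20.8 MHz > fs/2 = 20.3 MHz, folds to fs − 20.8 MHz = 19.8 MHz.
122 MHz mod fs = 0.2 MHz.
0.2 MHz ≤ fs/2 = 20.3 MHz, appears at 0.2 MHz.
121.6 MHz mod fs = 40.4 MHz.
40.4 MHz > fs/2 = 20.3 MHz, folds to fs − 40.4 MHz = 0.2 MHz.
Distinct values: {0.2 MHz, 6.8 MHz, 19.8 MHz}.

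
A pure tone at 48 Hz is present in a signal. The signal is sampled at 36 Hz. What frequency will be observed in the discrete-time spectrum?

48 Hz mod fs = 12 Hz.
12 Hz ≤ fs/2 = 18 Hz, appears at 12 Hz.

12 Hz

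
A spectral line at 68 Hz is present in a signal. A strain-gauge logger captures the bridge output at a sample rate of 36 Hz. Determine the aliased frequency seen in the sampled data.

68 Hz mod fs = 32 Hz.
32 Hz > fs/2 = 18 Hz, folds to fs − 32 Hz = 4 Hz.

4 Hz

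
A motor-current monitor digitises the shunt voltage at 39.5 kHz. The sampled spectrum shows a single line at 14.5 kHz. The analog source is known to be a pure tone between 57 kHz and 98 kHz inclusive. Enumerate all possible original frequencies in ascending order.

Frequencies that alias to 14.5 kHz are k·fs ± 14.5 kHz for integer k ≥ 0.
k=0: 14.5 kHz.
k=1: 25 kHz, 54 kHz.
k=2: 64.5 kHz, 93.5 kHz.
k=3: 104 kHz, 133 kHz.
Within [57 kHz, 98 kHz]: 64.5 kHz, 93.5 kHz.

64.5 kHz, 93.5 kHz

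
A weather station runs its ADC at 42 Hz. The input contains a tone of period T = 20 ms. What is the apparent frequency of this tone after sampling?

T = 20 ms → f = 1/T = 50 Hz.
50 Hz mod fs = 8 Hz.
8 Hz ≤ fs/2 = 21 Hz, appears at 8 Hz.

8 Hz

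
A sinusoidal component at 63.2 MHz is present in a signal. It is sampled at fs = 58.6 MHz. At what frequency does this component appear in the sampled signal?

4.6 MHz

63.2 MHz mod fs = 4.6 MHz.
4.6 MHz ≤ fs/2 = 29.3 MHz, appears at 4.6 MHz.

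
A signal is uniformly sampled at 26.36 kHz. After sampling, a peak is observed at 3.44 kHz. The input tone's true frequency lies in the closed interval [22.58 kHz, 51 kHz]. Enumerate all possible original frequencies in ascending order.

22.92 kHz, 29.8 kHz, 49.28 kHz

Frequencies that alias to 3.44 kHz are k·fs ± 3.44 kHz for integer k ≥ 0.
k=0: 3.44 kHz.
k=1: 22.92 kHz, 29.8 kHz.
k=2: 49.28 kHz, 56.16 kHz.
k=3: 75.64 kHz, 82.52 kHz.
Within [22.58 kHz, 51 kHz]: 22.92 kHz, 29.8 kHz, 49.28 kHz.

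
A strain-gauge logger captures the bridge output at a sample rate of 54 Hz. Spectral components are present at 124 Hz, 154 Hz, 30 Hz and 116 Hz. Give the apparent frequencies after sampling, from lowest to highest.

8 Hz, 16 Hz, 24 Hz

fs/2 = 27 Hz.
124 Hz mod fs = 16 Hz.
16 Hz ≤ fs/2 = 27 Hz, appears at 16 Hz.
154 Hz mod fs = 46 Hz.
46 Hz > fs/2 = 27 Hz, folds to fs − 46 Hz = 8 Hz.
30 Hz > fs/2 = 27 Hz, folds to fs − 30 Hz = 24 Hz.
116 Hz mod fs = 8 Hz.
8 Hz ≤ fs/2 = 27 Hz, appears at 8 Hz.
Distinct values: {8 Hz, 16 Hz, 24 Hz}.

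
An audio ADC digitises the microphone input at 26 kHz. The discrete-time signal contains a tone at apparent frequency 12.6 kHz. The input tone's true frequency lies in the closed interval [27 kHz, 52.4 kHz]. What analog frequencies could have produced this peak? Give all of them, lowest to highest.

38.6 kHz, 39.4 kHz

Frequencies that alias to 12.6 kHz are k·fs ± 12.6 kHz for integer k ≥ 0.
k=0: 12.6 kHz.
k=1: 13.4 kHz, 38.6 kHz.
k=2: 39.4 kHz, 64.6 kHz.
k=3: 65.4 kHz, 90.6 kHz.
Within [27 kHz, 52.4 kHz]: 38.6 kHz, 39.4 kHz.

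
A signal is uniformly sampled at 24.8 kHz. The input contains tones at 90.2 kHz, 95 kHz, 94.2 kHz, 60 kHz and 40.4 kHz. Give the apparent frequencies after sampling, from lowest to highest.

fs/2 = 12.4 kHz.
90.2 kHz mod fs = 15.8 kHz.
15.8 kHz > fs/2 = 12.4 kHz, folds to fs − 15.8 kHz = 9 kHz.
95 kHz mod fs = 20.6 kHz.
20.6 kHz > fs/2 = 12.4 kHz, folds to fs − 20.6 kHz = 4.2 kHz.
94.2 kHz mod fs = 19.8 kHz.
19.8 kHz > fs/2 = 12.4 kHz, folds to fs − 19.8 kHz = 5 kHz.
60 kHz mod fs = 10.4 kHz.
10.4 kHz ≤ fs/2 = 12.4 kHz, appears at 10.4 kHz.
40.4 kHz mod fs = 15.6 kHz.
15.6 kHz > fs/2 = 12.4 kHz, folds to fs − 15.6 kHz = 9.2 kHz.
Distinct values: {4.2 kHz, 5 kHz, 9 kHz, 9.2 kHz, 10.4 kHz}.

4.2 kHz, 5 kHz, 9 kHz, 9.2 kHz, 10.4 kHz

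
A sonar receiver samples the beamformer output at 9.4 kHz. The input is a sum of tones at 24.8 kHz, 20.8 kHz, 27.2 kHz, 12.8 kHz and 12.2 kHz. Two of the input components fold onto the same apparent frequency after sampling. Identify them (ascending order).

12.8 kHz, 24.8 kHz

fs/2 = 4.7 kHz.
24.8 kHz mod fs = 6 kHz.
6 kHz > fs/2 = 4.7 kHz, folds to fs − 6 kHz = 3.4 kHz.
20.8 kHz mod fs = 2 kHz.
2 kHz ≤ fs/2 = 4.7 kHz, appears at 2 kHz.
27.2 kHz mod fs = 8.4 kHz.
8.4 kHz > fs/2 = 4.7 kHz, folds to fs − 8.4 kHz = 1 kHz.
12.8 kHz mod fs = 3.4 kHz.
3.4 kHz ≤ fs/2 = 4.7 kHz, appears at 3.4 kHz.
12.2 kHz mod fs = 2.8 kHz.
2.8 kHz ≤ fs/2 = 4.7 kHz, appears at 2.8 kHz.
12.8 kHz and 24.8 kHz both map to 3.4 kHz.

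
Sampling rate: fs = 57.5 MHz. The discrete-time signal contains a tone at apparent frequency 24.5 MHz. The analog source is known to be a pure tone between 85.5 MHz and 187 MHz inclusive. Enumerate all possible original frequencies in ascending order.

90.5 MHz, 139.5 MHz, 148 MHz

Frequencies that alias to 24.5 MHz are k·fs ± 24.5 MHz for integer k ≥ 0.
k=0: 24.5 MHz.
k=1: 33 MHz, 82 MHz.
k=2: 90.5 MHz, 139.5 MHz.
k=3: 148 MHz, 197 MHz.
k=4: 205.5 MHz, 254.5 MHz.
Within [85.5 MHz, 187 MHz]: 90.5 MHz, 139.5 MHz, 148 MHz.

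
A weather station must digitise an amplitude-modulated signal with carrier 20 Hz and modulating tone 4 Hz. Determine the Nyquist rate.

AM sidebands sit at fc ± fm = 16 Hz and 24 Hz.
Highest-frequency component: 24 Hz.
Nyquist rate = 2 × 24 Hz = 48 Hz.

48 Hz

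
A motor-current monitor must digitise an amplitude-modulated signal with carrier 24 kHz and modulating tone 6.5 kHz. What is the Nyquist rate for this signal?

61 kHz

AM sidebands sit at fc ± fm = 17.5 kHz and 30.5 kHz.
Highest-frequency component: 30.5 kHz.
Nyquist rate = 2 × 30.5 kHz = 61 kHz.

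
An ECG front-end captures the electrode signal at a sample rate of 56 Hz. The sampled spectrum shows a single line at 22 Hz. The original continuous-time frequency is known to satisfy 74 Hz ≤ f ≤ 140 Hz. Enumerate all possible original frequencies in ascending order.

Frequencies that alias to 22 Hz are k·fs ± 22 Hz for integer k ≥ 0.
k=0: 22 Hz.
k=1: 34 Hz, 78 Hz.
k=2: 90 Hz, 134 Hz.
k=3: 146 Hz, 190 Hz.
Within [74 Hz, 140 Hz]: 78 Hz, 90 Hz, 134 Hz.

78 Hz, 90 Hz, 134 Hz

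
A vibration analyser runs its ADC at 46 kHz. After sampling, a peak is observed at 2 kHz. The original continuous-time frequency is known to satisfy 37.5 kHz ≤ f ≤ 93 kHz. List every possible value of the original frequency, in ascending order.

44 kHz, 48 kHz, 90 kHz

Frequencies that alias to 2 kHz are k·fs ± 2 kHz for integer k ≥ 0.
k=0: 2 kHz.
k=1: 44 kHz, 48 kHz.
k=2: 90 kHz, 94 kHz.
k=3: 136 kHz, 140 kHz.
Within [37.5 kHz, 93 kHz]: 44 kHz, 48 kHz, 90 kHz.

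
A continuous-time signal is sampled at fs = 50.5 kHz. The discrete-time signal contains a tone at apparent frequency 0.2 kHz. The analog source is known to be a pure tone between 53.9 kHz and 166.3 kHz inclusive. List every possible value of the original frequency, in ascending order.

Frequencies that alias to 0.2 kHz are k·fs ± 0.2 kHz for integer k ≥ 0.
k=0: 0.2 kHz.
k=1: 50.3 kHz, 50.7 kHz.
k=2: 100.8 kHz, 101.2 kHz.
k=3: 151.3 kHz, 151.7 kHz.
k=4: 201.8 kHz, 202.2 kHz.
Within [53.9 kHz, 166.3 kHz]: 100.8 kHz, 101.2 kHz, 151.3 kHz, 151.7 kHz.

100.8 kHz, 101.2 kHz, 151.3 kHz, 151.7 kHz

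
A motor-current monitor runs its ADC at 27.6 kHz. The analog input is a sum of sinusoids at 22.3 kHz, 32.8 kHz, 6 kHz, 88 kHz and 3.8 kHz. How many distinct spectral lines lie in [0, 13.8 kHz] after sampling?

4

fs/2 = 13.8 kHz.
22.3 kHz > fs/2 = 13.8 kHz, folds to fs − 22.3 kHz = 5.3 kHz.
32.8 kHz mod fs = 5.2 kHz.
5.2 kHz ≤ fs/2 = 13.8 kHz, appears at 5.2 kHz.
6 kHz ≤ fs/2 = 13.8 kHz, passes unchanged.
88 kHz mod fs = 5.2 kHz.
5.2 kHz ≤ fs/2 = 13.8 kHz, appears at 5.2 kHz.
3.8 kHz ≤ fs/2 = 13.8 kHz, passes unchanged.
Distinct values: {3.8 kHz, 5.2 kHz, 5.3 kHz, 6 kHz} → 4.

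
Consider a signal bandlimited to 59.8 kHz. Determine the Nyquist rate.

Nyquist rate = 2 × 59.8 kHz = 119.6 kHz.

119.6 kHz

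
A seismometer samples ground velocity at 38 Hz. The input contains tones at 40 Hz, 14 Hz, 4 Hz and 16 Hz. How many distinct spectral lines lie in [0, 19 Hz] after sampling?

fs/2 = 19 Hz.
40 Hz mod fs = 2 Hz.
2 Hz ≤ fs/2 = 19 Hz, appears at 2 Hz.
14 Hz ≤ fs/2 = 19 Hz, passes unchanged.
4 Hz ≤ fs/2 = 19 Hz, passes unchanged.
16 Hz ≤ fs/2 = 19 Hz, passes unchanged.
Distinct values: {2 Hz, 4 Hz, 14 Hz, 16 Hz} → 4.

4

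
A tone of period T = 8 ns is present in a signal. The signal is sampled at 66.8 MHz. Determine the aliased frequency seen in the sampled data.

8.6 MHz

T = 8 ns → f = 1/T = 125 MHz.
125 MHz mod fs = 58.2 MHz.
58.2 MHz > fs/2 = 33.4 MHz, folds to fs − 58.2 MHz = 8.6 MHz.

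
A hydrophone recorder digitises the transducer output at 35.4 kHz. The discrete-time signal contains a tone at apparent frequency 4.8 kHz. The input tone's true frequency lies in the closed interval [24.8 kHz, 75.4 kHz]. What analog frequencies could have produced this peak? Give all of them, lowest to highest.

30.6 kHz, 40.2 kHz, 66 kHz

Frequencies that alias to 4.8 kHz are k·fs ± 4.8 kHz for integer k ≥ 0.
k=0: 4.8 kHz.
k=1: 30.6 kHz, 40.2 kHz.
k=2: 66 kHz, 75.6 kHz.
k=3: 101.4 kHz, 111 kHz.
Within [24.8 kHz, 75.4 kHz]: 30.6 kHz, 40.2 kHz, 66 kHz.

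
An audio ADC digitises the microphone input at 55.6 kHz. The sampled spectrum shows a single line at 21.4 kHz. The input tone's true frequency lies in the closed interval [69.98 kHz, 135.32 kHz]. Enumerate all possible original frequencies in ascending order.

Frequencies that alias to 21.4 kHz are k·fs ± 21.4 kHz for integer k ≥ 0.
k=0: 21.4 kHz.
k=1: 34.2 kHz, 77 kHz.
k=2: 89.8 kHz, 132.6 kHz.
k=3: 145.4 kHz, 188.2 kHz.
Within [69.98 kHz, 135.32 kHz]: 77 kHz, 89.8 kHz, 132.6 kHz.

77 kHz, 89.8 kHz, 132.6 kHz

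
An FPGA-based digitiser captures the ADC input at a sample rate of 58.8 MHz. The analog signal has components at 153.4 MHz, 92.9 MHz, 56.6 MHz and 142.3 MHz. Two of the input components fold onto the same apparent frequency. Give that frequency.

fs/2 = 29.4 MHz.
153.4 MHz mod fs = 35.8 MHz.
35.8 MHz > fs/2 = 29.4 MHz, folds to fs − 35.8 MHz = 23 MHz.
92.9 MHz mod fs = 34.1 MHz.
34.1 MHz > fs/2 = 29.4 MHz, folds to fs − 34.1 MHz = 24.7 MHz.
56.6 MHz > fs/2 = 29.4 MHz, folds to fs − 56.6 MHz = 2.2 MHz.
142.3 MHz mod fs = 24.7 MHz.
24.7 MHz ≤ fs/2 = 29.4 MHz, appears at 24.7 MHz.
92.9 MHz and 142.3 MHz both map to 24.7 MHz.

24.7 MHz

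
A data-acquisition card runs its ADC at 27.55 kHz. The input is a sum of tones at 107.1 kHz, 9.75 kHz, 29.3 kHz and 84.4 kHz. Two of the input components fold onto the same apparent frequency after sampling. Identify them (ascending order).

29.3 kHz, 84.4 kHz

fs/2 = 13.775 kHz.
107.1 kHz mod fs = 24.45 kHz.
24.45 kHz > fs/2 = 13.775 kHz, folds to fs − 24.45 kHz = 3.1 kHz.
9.75 kHz ≤ fs/2 = 13.775 kHz, passes unchanged.
29.3 kHz mod fs = 1.75 kHz.
1.75 kHz ≤ fs/2 = 13.775 kHz, appears at 1.75 kHz.
84.4 kHz mod fs = 1.75 kHz.
1.75 kHz ≤ fs/2 = 13.775 kHz, appears at 1.75 kHz.
29.3 kHz and 84.4 kHz both map to 1.75 kHz.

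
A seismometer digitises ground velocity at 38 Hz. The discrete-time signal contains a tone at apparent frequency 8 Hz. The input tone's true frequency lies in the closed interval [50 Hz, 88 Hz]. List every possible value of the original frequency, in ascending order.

Frequencies that alias to 8 Hz are k·fs ± 8 Hz for integer k ≥ 0.
k=0: 8 Hz.
k=1: 30 Hz, 46 Hz.
k=2: 68 Hz, 84 Hz.
k=3: 106 Hz, 122 Hz.
Within [50 Hz, 88 Hz]: 68 Hz, 84 Hz.

68 Hz, 84 Hz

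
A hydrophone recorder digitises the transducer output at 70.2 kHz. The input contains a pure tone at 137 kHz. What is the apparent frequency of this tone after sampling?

3.4 kHz

137 kHz mod fs = 66.8 kHz.
66.8 kHz > fs/2 = 35.1 kHz, folds to fs − 66.8 kHz = 3.4 kHz.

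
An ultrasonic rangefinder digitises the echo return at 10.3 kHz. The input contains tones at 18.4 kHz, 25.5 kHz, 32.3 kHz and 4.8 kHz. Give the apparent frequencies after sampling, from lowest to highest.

fs/2 = 5.15 kHz.
18.4 kHz mod fs = 8.1 kHz.
8.1 kHz > fs/2 = 5.15 kHz, folds to fs − 8.1 kHz = 2.2 kHz.
25.5 kHz mod fs = 4.9 kHz.
4.9 kHz ≤ fs/2 = 5.15 kHz, appears at 4.9 kHz.
32.3 kHz mod fs = 1.4 kHz.
1.4 kHz ≤ fs/2 = 5.15 kHz, appears at 1.4 kHz.
4.8 kHz ≤ fs/2 = 5.15 kHz, passes unchanged.
Distinct values: {1.4 kHz, 2.2 kHz, 4.8 kHz, 4.9 kHz}.

1.4 kHz, 2.2 kHz, 4.8 kHz, 4.9 kHz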